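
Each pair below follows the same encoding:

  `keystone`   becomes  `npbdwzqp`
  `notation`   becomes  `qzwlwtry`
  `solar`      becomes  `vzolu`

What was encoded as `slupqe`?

Shifts by position in keystone: pos 0: k→n (+3), pos 1: e→p (+11), pos 2: y→b (+3), pos 3: s→d (+11) — repeating every 2. It's a Vigenère-style cipher with numeric key [3,11]: position i shifts by key[i mod 2].
Decoding slupqe: s−3=p, l−11=a, u−3=r, p−11=e, q−3=n, e−11=t.

parent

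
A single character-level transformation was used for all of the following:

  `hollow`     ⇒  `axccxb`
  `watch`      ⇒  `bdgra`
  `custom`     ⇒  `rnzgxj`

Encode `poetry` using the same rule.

exfgsp

h(7)→a(0) and o(14)→x(23) fit y≡7x+3 (mod 26); the inverse of 7 mod 26 is 15. This is an affine cipher: with a=0,…,z=25, each position x becomes (7x+3) mod 26.
On poetry: p(15)→7·15+3≡4=e; o(14)→7·14+3≡23=x; e(4)→7·4+3≡5=f; t(19)→7·19+3≡6=g; r(17)→7·17+3≡18=s; y(24)→7·24+3≡15=p (all mod 26).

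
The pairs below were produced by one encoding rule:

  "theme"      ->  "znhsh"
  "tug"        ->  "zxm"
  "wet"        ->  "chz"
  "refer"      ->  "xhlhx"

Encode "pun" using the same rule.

The shift depends on letter class: consonant t→z is +6, but vowel e→h is +3. Two shifts are in play — +3 for a/e/i/o/u, +6 for every other letter.
Applying it to pun: p(cons)+6=v, u(vowel)+3=x, n(cons)+6=t.

vxt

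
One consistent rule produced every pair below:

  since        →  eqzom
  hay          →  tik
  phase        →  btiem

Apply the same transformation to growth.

sdwift

The shift depends on letter class: consonant s→e is +12, but vowel i→q is +8. Vowels shift forward by 8 and consonants shift forward by 12.
On growth: g(cons)+12=s, r(cons)+12=d, o(vowel)+8=w, w(cons)+12=i, t(cons)+12=f, h(cons)+12=t.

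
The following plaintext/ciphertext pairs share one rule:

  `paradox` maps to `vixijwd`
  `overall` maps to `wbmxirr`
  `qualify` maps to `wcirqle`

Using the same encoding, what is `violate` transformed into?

bqwrizm

The shift depends on letter class: consonant p→v is +6, but vowel a→i is +8. The rule splits by letter class: vowels +8, consonants +6.
On violate: v(cons)+6=b, i(vowel)+8=q, o(vowel)+8=w, l(cons)+6=r, a(vowel)+8=i, t(cons)+6=z, e(vowel)+8=m.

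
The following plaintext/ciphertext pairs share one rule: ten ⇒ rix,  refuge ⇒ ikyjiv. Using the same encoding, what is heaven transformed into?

The output letters match the input read backwards, each shifted +4: ten reversed is net. The word is reversed, then every letter is shifted forward by 4.
For heaven: reverse → nevaeh; then shift: n+4=r, e+4=i, v+4=z, a+4=e, e+4=i, h+4=l.

rizeil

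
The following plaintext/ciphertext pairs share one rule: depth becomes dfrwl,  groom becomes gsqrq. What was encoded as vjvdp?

vital

Each letter shifts forward by its position index (0, 1, 2, …) — the shift grows by one for each successive letter.
Decoding vjvdp: v−0=v, j−1=i, v−2=t, d−3=a, p−4=l.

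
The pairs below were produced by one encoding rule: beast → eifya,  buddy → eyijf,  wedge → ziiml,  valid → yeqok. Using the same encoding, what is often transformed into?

In beast: b→e is +3, e→i is +4, a→f is +5, s→y is +6 — the shift increases by 1 each position. The shift increases by 1 at each position, starting from +3: 3, 4, 5, ….
For often: o+3=r, f+4=j, t+5=y, e+6=k, n+7=u.

rjyku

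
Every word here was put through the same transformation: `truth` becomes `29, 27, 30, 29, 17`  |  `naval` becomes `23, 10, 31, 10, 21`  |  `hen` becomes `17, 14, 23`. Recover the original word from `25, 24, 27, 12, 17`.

t is letter #20 and maps to 29: an offset of 9. Letters become their 1-based position plus 9 (so a→10, b→11, …).
Undoing it on 25, 24, 27, 12, 17: 25→(25−9)÷1=16=p, 24→(24−9)÷1=15=o, 27→(27−9)÷1=18=r, 12→(12−9)÷1=3=c, 17→(17−9)÷1=8=h.

porch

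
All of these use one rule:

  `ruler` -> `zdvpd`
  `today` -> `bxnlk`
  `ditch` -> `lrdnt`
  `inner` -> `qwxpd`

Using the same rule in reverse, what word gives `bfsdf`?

twist

In ruler: r→z is +8, u→d is +9, l→v is +10, e→p is +11 — the shift increases by 1 each position. Each letter shifts forward by (position + 8), i.e. 8, 9, 10, … — the shift grows by one for each successive letter.
Decoding bfsdf: b−8=t, f−9=w, s−10=i, d−11=s, f−12=t.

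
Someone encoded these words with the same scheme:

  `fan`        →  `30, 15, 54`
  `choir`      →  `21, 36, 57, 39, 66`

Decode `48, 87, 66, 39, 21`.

lyric

The formula is n = 3×(alphabet index, a=1) + 12.
Reversing it on 48, 87, 66, 39, 21: 48→(48−12)÷3=12=l, 87→(87−12)÷3=25=y, 66→(66−12)÷3=18=r, 39→(39−12)÷3=9=i, 21→(21−12)÷3=3=c.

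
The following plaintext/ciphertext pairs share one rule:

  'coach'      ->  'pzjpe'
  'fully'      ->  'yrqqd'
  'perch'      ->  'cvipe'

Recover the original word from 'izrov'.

c(2)→p(15) and o(14)→z(25) fit y≡3x+9 (mod 26); the inverse of 3 mod 26 is 9. Treating letters as 0–25, the rule is x ↦ 3x + 9 (mod 26).
Undoing it on izrov: i(8)→9·(8−9)≡17=r; z(25)→9·(25−9)≡14=o; r(17)→9·(17−9)≡20=u; o(14)→9·(14−9)≡19=t; v(21)→9·(21−9)≡4=e (all mod 26).

route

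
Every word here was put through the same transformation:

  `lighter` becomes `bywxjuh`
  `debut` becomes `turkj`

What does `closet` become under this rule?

Compare letters: l→b is +16, i→y is +16, g→w is +16 — a constant shift. It's a constant shift of +16 (ROT16).
Applying it to closet: c+16=s, l+16=b, o+16=e, s+16=i, e+16=u, t+16=j.

sbeiuj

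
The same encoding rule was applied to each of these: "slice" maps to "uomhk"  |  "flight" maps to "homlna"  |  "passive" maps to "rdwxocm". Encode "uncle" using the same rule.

wqgqk

In slice: s→u is +2, l→o is +3, i→m is +4, c→h is +5 — the shift increases by 1 each position. The shift increases by 1 at each position, starting from +2: 2, 3, 4, ….
On uncle: u+2=w, n+3=q, c+4=g, l+5=q, e+6=k.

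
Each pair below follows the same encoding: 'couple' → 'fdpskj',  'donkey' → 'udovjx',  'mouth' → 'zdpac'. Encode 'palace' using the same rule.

Each letter's alphabet position (a=0..z=25) is mapped through 15·x+1 mod 26 — an affine cipher.
Applying it to palace: p(15)→15·15+1≡18=s; a(0)→15·0+1≡1=b; l(11)→15·11+1≡10=k; a(0)→15·0+1≡1=b; c(2)→15·2+1≡5=f; e(4)→15·4+1≡9=j (all mod 26).

sbkbfj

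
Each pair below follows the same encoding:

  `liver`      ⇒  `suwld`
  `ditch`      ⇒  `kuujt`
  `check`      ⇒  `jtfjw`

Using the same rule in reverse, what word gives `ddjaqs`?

It's a Vigenère-style cipher with numeric key [7,12,1]: position i shifts by key[i mod 3].
Decoding ddjaqs: d−7=w, d−12=r, j−1=i, a−7=t, q−12=e, s−1=r.

writer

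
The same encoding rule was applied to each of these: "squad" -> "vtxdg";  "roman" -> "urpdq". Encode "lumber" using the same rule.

Compare letters: s→v is +3, q→t is +3, u→x is +3 — a constant shift. This is a Caesar cipher with shift 3.
On lumber: l+3=o, u+3=x, m+3=p, b+3=e, e+3=h, r+3=u.

oxpehu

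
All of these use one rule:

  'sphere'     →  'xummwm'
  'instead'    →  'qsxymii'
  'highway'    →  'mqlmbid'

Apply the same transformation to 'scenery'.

The shift depends on letter class: consonant s→x is +5, but vowel e→m is +8. The rule splits by letter class: vowels +8, consonants +5.
For scenery: s(cons)+5=x, c(cons)+5=h, e(vowel)+8=m, n(cons)+5=s, e(vowel)+8=m, r(cons)+5=w, y(cons)+5=d.

xhmsmwd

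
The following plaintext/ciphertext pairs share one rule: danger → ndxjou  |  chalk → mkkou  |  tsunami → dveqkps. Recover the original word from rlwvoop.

himself

A repeating key of period 2 is used — shifts +10, +3 over and over.
Decoding rlwvoop: r−10=h, l−3=i, w−10=m, v−3=s, o−10=e, o−3=l, p−10=f.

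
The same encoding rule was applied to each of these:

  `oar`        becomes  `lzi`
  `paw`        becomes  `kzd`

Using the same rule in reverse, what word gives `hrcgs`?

sixth

Letters are reflected about the middle of the alphabet (position → 25−position): Atbash.
Undoing it on hrcgs: h↔s, r↔i, c↔x, g↔t, s↔h.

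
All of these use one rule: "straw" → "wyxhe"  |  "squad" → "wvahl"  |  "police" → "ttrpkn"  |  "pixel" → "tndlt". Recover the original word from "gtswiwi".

In straw: s→w is +4, t→y is +5, r→x is +6, a→h is +7 — the shift increases by 1 each position. Each letter shifts forward by (position + 4), i.e. 4, 5, 6, … — the shift grows by one for each successive letter.
Undoing it on gtswiwi: g−4=c, t−5=o, s−6=m, w−7=p, i−8=a, w−9=n, i−10=y.

company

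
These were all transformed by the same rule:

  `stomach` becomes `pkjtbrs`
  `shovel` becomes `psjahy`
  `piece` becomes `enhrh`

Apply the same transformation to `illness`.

nyyohpp

s(18)→p(15) and t(19)→k(10) fit y≡21x+1 (mod 26); the inverse of 21 mod 26 is 5. Treating letters as 0–25, the rule is x ↦ 21x + 1 (mod 26).
For illness: i(8)→21·8+1≡13=n; l(11)→21·11+1≡24=y; l(11)→21·11+1≡24=y; n(13)→21·13+1≡14=o; e(4)→21·4+1≡7=h; s(18)→21·18+1≡15=p; s(18)→21·18+1≡15=p (all mod 26).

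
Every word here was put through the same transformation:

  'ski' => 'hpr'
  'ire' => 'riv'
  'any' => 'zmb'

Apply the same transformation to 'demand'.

Each pair mirrors across the alphabet (s↔h, k↔p, i↔r): positions sum to 25. Each letter is replaced by its mirror in the alphabet: a↔z, b↔y, c↔x, and so on (the Atbash cipher).
Applying it to demand: d↔w, e↔v, m↔n, a↔z, n↔m, d↔w.

wvnzmw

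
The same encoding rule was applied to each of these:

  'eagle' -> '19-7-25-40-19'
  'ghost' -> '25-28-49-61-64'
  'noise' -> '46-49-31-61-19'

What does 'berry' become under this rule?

10-19-58-58-79

e(#5)→19 and a(#1)→7: differences scale by 3, so n = 3·pos + 4. Each letter becomes 3×(its alphabet position, a=1..z=26) + 4.
On berry: b=2→10, e=5→19, r=18→58, r=18→58, y=25→79.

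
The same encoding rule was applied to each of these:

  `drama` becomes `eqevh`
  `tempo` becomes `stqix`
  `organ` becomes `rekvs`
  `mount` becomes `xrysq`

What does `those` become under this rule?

iwslx

The output letters match the input read backwards, each shifted +4: drama reversed is amard. The word is reversed, then every letter is shifted forward by 4.
Applying it to those: reverse → esoht; then shift: e+4=i, s+4=w, o+4=s, h+4=l, t+4=x.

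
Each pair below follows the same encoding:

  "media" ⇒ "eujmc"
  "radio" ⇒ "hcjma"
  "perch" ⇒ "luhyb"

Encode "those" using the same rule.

m(12)→e(4) and e(4)→u(20) fit y≡11x+2 (mod 26); the inverse of 11 mod 26 is 19. Each letter's alphabet position (a=0..z=25) is mapped through 11·x+2 mod 26 — an affine cipher.
For those: t(19)→11·19+2≡3=d; h(7)→11·7+2≡1=b; o(14)→11·14+2≡0=a; s(18)→11·18+2≡18=s; e(4)→11·4+2≡20=u (all mod 26).

dbasu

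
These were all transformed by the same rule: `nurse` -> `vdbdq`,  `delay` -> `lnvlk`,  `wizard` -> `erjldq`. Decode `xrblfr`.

In nurse: n→v is +8, u→d is +9, r→b is +10, s→d is +11 — the shift increases by 1 each position. Letter i (0-indexed) is shifted by i+8, so successive shifts are 8, 9, 10, ….
Decoding xrblfr: x−8=p, r−9=i, b−10=r, l−11=a, f−12=t, r−13=e.

pirate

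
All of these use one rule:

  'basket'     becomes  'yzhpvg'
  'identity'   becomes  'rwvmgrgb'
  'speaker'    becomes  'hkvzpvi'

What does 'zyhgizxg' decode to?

Letters are reflected about the middle of the alphabet (position → 25−position): Atbash.
Decoding zyhgizxg: z↔a, y↔b, h↔s, g↔t, i↔r, z↔a, x↔c, g↔t.

abstract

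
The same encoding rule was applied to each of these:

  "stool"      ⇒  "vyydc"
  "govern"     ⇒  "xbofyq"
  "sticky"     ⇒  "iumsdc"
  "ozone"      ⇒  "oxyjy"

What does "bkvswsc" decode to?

The word is reversed, then every letter is shifted forward by 10.
Reversing it on bkvswsc: shift back: b−10=r, k−10=a, v−10=l, s−10=i, w−10=m, s−10=i, c−10=s → ralimis; then reverse → similar.

similar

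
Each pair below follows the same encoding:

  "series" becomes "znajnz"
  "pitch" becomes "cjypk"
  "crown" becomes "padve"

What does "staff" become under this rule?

zyrmm

s(18)→z(25) and e(4)→n(13) fit y≡25x+17 (mod 26); the inverse of 25 mod 26 is 25. This is an affine cipher: with a=0,…,z=25, each position x becomes (25x+17) mod 26.
On staff: s(18)→25·18+17≡25=z; t(19)→25·19+17≡24=y; a(0)→25·0+17≡17=r; f(5)→25·5+17≡12=m; f(5)→25·5+17≡12=m (all mod 26).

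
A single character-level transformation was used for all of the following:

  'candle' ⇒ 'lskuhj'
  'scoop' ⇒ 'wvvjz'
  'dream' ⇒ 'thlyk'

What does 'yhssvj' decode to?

collar

Two steps: reverse the string, then apply a Caesar shift of +7.
Reversing it on yhssvj: shift back: y−7=r, h−7=a, s−7=l, s−7=l, v−7=o, j−7=c → ralloc; then reverse → collar.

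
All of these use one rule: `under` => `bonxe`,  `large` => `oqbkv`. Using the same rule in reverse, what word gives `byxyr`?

honor

The output letters match the input read backwards, each shifted +10: under reversed is rednu. Read the word backwards and shift each letter +10.
Undoing it on byxyr: shift back: b−10=r, y−10=o, x−10=n, y−10=o, r−10=h → ronoh; then reverse → honor.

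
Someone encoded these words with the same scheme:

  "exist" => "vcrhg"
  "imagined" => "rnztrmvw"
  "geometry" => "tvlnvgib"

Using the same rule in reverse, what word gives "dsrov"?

Each letter is replaced by its mirror in the alphabet: a↔z, b↔y, c↔x, and so on (the Atbash cipher).
Undoing it on dsrov: d↔w, s↔h, r↔i, o↔l, v↔e.

while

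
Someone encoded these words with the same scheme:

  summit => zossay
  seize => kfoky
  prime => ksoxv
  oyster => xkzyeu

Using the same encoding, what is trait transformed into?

Two steps: reverse the string, then apply a Caesar shift of +6.
On trait: reverse → tiart; then shift: t+6=z, i+6=o, a+6=g, r+6=x, t+6=z.

zogxz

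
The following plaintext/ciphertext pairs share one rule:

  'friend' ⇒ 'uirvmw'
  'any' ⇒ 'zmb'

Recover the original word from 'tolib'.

Each pair mirrors across the alphabet (f↔u, r↔i, i↔r): positions sum to 25. Letters are reflected about the middle of the alphabet (position → 25−position): Atbash.
Undoing it on tolib: t↔g, o↔l, l↔o, i↔r, b↔y.

glory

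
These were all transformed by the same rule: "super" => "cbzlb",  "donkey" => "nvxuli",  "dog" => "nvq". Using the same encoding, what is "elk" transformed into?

lvu

The shift depends on letter class: consonant s→c is +10, but vowel u→b is +7. Vowels shift forward by 7 and consonants shift forward by 10.
Applying it to elk: e(vowel)+7=l, l(cons)+10=v, k(cons)+10=u.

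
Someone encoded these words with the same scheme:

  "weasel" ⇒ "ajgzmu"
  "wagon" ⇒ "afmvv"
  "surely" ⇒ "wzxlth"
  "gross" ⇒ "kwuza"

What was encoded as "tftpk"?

In weasel: w→a is +4, e→j is +5, a→g is +6, s→z is +7 — the shift increases by 1 each position. The shift increases by 1 at each position, starting from +4: 4, 5, 6, ….
Decoding tftpk: t−4=p, f−5=a, t−6=n, p−7=i, k−8=c.

panic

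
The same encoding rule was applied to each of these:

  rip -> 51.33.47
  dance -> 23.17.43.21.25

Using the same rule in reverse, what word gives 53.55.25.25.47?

steep

The formula is n = 2×(alphabet index, a=1) + 15.
Reversing it on 53.55.25.25.47: 53→(53−15)÷2=19=s, 55→(55−15)÷2=20=t, 25→(25−15)÷2=5=e, 25→(25−15)÷2=5=e, 47→(47−15)÷2=16=p.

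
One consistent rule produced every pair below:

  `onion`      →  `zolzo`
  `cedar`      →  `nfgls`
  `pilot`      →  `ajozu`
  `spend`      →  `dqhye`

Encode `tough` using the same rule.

Shifts by position in onion: pos 0: o→z (+11), pos 1: n→o (+1), pos 2: i→l (+3), pos 3: o→z (+11), pos 4: n→o (+1) — repeating every 3. The shifts repeat in a cycle of length 3: positions 0,1,… shift by +11, +1, +3, then the pattern repeats.
For tough: t+11=e, o+1=p, u+3=x, g+11=r, h+1=i.

epxri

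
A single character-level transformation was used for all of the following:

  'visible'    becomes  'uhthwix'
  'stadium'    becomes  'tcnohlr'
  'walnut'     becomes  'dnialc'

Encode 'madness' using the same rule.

rnoaxtt

v(21)→u(20) and i(8)→h(7) fit y≡9x+13 (mod 26); the inverse of 9 mod 26 is 3. This is an affine cipher: with a=0,…,z=25, each position x becomes (9x+13) mod 26.
For madness: m(12)→9·12+13≡17=r; a(0)→9·0+13≡13=n; d(3)→9·3+13≡14=o; n(13)→9·13+13≡0=a; e(4)→9·4+13≡23=x; s(18)→9·18+13≡19=t; s(18)→9·18+13≡19=t (all mod 26).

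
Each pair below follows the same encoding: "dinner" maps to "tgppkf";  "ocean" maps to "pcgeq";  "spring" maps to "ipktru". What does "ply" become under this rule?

Read the word backwards and shift each letter +2.
On ply: reverse → ylp; then shift: y+2=a, l+2=n, p+2=r.

anr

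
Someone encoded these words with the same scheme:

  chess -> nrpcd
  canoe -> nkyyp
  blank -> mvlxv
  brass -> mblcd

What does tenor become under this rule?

eoyyc

Shifts by position in chess: pos 0: c→n (+11), pos 1: h→r (+10), pos 2: e→p (+11), pos 3: s→c (+10) — repeating every 2. The shifts repeat in a cycle of length 2: positions 0,1,… shift by +11, +10, then the pattern repeats.
On tenor: t+11=e, e+10=o, n+11=y, o+10=y, r+11=c.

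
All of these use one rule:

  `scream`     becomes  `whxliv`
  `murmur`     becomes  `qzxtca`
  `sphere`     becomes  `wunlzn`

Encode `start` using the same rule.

wygyb

In scream: s→w is +4, c→h is +5, r→x is +6, e→l is +7 — the shift increases by 1 each position. Letter i (0-indexed) is shifted by i+4, so successive shifts are 4, 5, 6, ….
For start: s+4=w, t+5=y, a+6=g, r+7=y, t+8=b.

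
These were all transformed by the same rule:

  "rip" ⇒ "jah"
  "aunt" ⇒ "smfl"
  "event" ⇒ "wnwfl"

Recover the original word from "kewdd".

smell

Compare letters: r→j is +18, i→a is +18, p→h is +18 — a constant shift. This is a Caesar cipher with shift 18.
Reversing it on kewdd: k−18=s, e−18=m, w−18=e, d−18=l, d−18=l.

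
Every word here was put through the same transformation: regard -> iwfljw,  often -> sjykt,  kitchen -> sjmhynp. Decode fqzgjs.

The word is reversed, then every letter is shifted forward by 5.
Decoding fqzgjs: shift back: f−5=a, q−5=l, z−5=u, g−5=b, j−5=e, s−5=n → aluben; then reverse → nebula.

nebula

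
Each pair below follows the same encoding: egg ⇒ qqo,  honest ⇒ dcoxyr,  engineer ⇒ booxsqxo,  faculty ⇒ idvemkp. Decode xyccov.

The output letters match the input read backwards, each shifted +10: egg reversed is gge. Two steps: reverse the string, then apply a Caesar shift of +10.
Decoding xyccov: shift back: x−10=n, y−10=o, c−10=s, c−10=s, o−10=e, v−10=l → nossel; then reverse → lesson.

lesson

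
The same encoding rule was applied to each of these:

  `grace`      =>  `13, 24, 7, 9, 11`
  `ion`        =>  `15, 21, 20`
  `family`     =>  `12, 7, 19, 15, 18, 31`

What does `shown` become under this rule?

g is letter #7 and maps to 13: an offset of 6. The number is (letter's place in the alphabet, a=1) + 6.
Applying it to shown: s=19→25, h=8→14, o=15→21, w=23→29, n=14→20.

25, 14, 21, 29, 20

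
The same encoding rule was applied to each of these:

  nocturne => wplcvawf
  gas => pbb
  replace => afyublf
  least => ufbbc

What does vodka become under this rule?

The shift depends on letter class: consonant n→w is +9, but vowel o→p is +1. Vowels shift forward by 1 and consonants shift forward by 9.
On vodka: v(cons)+9=e, o(vowel)+1=p, d(cons)+9=m, k(cons)+9=t, a(vowel)+1=b.

epmtb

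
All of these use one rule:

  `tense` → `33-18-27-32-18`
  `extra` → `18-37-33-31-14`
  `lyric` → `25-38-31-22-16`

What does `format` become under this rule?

19-28-31-26-14-33

t is letter #20 and maps to 33: an offset of 13. Each letter is replaced by its alphabet position (a=1..z=26) + 13.
On format: f=6→19, o=15→28, r=18→31, m=13→26, a=1→14, t=20→33.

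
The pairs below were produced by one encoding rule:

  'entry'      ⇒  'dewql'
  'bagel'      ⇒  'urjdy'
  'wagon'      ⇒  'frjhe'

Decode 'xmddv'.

Each letter's alphabet position (a=0..z=25) is mapped through 3·x+17 mod 26 — an affine cipher.
Undoing it on xmddv: x(23)→9·(23−17)≡2=c; m(12)→9·(12−17)≡7=h; d(3)→9·(3−17)≡4=e; d(3)→9·(3−17)≡4=e; v(21)→9·(21−17)≡10=k (all mod 26).

cheek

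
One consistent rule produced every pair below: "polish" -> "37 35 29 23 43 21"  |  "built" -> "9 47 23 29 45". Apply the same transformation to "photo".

p(#16)→37 and o(#15)→35: differences scale by 2, so n = 2·pos + 5. Each letter becomes 2×(its alphabet position, a=1..z=26) + 5.
On photo: p=16→37, h=8→21, o=15→35, t=20→45, o=15→35.

37 21 35 45 35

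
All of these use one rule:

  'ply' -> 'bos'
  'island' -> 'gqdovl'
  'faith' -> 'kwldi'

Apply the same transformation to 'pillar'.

The output letters match the input read backwards, each shifted +3: ply reversed is ylp. Two steps: reverse the string, then apply a Caesar shift of +3.
On pillar: reverse → rallip; then shift: r+3=u, a+3=d, l+3=o, l+3=o, i+3=l, p+3=s.

udools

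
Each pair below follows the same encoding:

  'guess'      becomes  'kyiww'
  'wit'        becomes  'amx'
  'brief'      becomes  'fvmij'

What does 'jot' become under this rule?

Each letter is shifted forward by 4 in the alphabet (a Caesar shift of +4).
Applying it to jot: j+4=n, o+4=s, t+4=x.

nsx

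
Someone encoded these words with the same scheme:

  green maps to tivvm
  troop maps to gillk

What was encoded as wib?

Each pair mirrors across the alphabet (g↔t, r↔i, e↔v): positions sum to 25. Each letter is replaced by its mirror in the alphabet: a↔z, b↔y, c↔x, and so on (the Atbash cipher).
Undoing it on wib: w↔d, i↔r, b↔y.

dry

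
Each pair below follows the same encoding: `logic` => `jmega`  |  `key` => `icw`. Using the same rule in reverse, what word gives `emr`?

It's a constant shift of +24 (ROT24).
Undoing it on emr: e−24=g, m−24=o, r−24=t.

got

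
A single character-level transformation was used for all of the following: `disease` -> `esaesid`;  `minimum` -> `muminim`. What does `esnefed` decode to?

The output letters match the input read backwards: disease reversed is esaesid. It's just the letters in reverse order.
Reversing it on esnefed: then reverse → defense.

defense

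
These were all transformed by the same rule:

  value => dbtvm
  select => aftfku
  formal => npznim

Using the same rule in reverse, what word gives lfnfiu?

It's a Vigenère-style cipher with numeric key [8,1]: position i shifts by key[i mod 2].
Reversing it on lfnfiu: l−8=d, f−1=e, n−8=f, f−1=e, i−8=a, u−1=t.

defeat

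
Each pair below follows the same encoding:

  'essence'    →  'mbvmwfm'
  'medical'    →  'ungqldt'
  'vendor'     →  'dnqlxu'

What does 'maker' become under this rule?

ujnma

The shifts repeat in a cycle of length 3: positions 0,1,… shift by +8, +9, +3, then the pattern repeats.
On maker: m+8=u, a+9=j, k+3=n, e+8=m, r+9=a.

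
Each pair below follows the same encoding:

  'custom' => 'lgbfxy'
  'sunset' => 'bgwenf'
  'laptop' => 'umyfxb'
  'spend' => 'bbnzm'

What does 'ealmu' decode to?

It's a Vigenère-style cipher with numeric key [9,12]: position i shifts by key[i mod 2].
Decoding ealmu: e−9=v, a−12=o, l−9=c, m−12=a, u−9=l.

vocal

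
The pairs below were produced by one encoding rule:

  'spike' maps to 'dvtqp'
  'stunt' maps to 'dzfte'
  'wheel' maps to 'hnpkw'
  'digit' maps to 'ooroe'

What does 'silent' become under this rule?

Shifts by position in spike: pos 0: s→d (+11), pos 1: p→v (+6), pos 2: i→t (+11), pos 3: k→q (+6) — repeating every 2. It's a Vigenère-style cipher with numeric key [11,6]: position i shifts by key[i mod 2].
For silent: s+11=d, i+6=o, l+11=w, e+6=k, n+11=y, t+6=z.

dowkyz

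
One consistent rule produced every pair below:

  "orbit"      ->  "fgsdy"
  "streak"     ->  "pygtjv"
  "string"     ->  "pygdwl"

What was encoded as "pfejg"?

solar

o(14)→f(5) and r(17)→g(6) fit y≡9x+9 (mod 26); the inverse of 9 mod 26 is 3. This is an affine cipher: with a=0,…,z=25, each position x becomes (9x+9) mod 26.
Undoing it on pfejg: p(15)→3·(15−9)≡18=s; f(5)→3·(5−9)≡14=o; e(4)→3·(4−9)≡11=l; j(9)→3·(9−9)≡0=a; g(6)→3·(6−9)≡17=r (all mod 26).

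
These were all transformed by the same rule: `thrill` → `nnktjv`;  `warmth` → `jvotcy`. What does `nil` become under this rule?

The output letters match the input read backwards, each shifted +2: thrill reversed is llirht. Two steps: reverse the string, then apply a Caesar shift of +2.
For nil: reverse → lin; then shift: l+2=n, i+2=k, n+2=p.

nkp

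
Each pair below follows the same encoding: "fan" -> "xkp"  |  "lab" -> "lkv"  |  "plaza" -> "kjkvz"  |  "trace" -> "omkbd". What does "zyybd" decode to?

Two steps: reverse the string, then apply a Caesar shift of +10.
Undoing it on zyybd: shift back: z−10=p, y−10=o, y−10=o, b−10=r, d−10=t → poort; then reverse → troop.

troop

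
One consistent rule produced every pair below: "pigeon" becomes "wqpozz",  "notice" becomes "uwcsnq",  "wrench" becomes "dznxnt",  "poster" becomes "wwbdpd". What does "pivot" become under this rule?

In pigeon: p→w is +7, i→q is +8, g→p is +9, e→o is +10 — the shift increases by 1 each position. Letter i (0-indexed) is shifted by i+7, so successive shifts are 7, 8, 9, ….
Applying it to pivot: p+7=w, i+8=q, v+9=e, o+10=y, t+11=e.

wqeye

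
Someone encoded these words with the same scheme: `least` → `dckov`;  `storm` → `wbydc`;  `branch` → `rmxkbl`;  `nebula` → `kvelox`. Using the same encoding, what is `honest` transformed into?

The output letters match the input read backwards, each shifted +10: least reversed is tsael. The word is reversed, then every letter is shifted forward by 10.
Applying it to honest: reverse → tsenoh; then shift: t+10=d, s+10=c, e+10=o, n+10=x, o+10=y, h+10=r.

dcoxyr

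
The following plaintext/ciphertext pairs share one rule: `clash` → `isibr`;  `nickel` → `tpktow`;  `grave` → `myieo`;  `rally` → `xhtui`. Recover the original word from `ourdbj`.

In clash: c→i is +6, l→s is +7, a→i is +8, s→b is +9 — the shift increases by 1 each position. Letter i (0-indexed) is shifted by i+6, so successive shifts are 6, 7, 8, ….
Undoing it on ourdbj: o−6=i, u−7=n, r−8=j, d−9=u, b−10=r, j−11=y.

injury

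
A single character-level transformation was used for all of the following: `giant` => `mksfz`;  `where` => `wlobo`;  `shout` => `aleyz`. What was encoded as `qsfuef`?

g(6)→m(12) and i(8)→k(10) fit y≡25x+18 (mod 26); the inverse of 25 mod 26 is 25. Each letter's alphabet position (a=0..z=25) is mapped through 25·x+18 mod 26 — an affine cipher.
Reversing it on qsfuef: q(16)→25·(16−18)≡2=c; s(18)→25·(18−18)≡0=a; f(5)→25·(5−18)≡13=n; u(20)→25·(20−18)≡24=y; e(4)→25·(4−18)≡14=o; f(5)→25·(5−18)≡13=n (all mod 26).

canyon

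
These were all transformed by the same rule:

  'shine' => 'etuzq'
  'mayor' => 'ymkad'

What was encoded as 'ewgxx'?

Compare letters: s→e is +12, h→t is +12, i→u is +12 — a constant shift. This is a Caesar cipher with shift 12.
Undoing it on ewgxx: e−12=s, w−12=k, g−12=u, x−12=l, x−12=l.

skull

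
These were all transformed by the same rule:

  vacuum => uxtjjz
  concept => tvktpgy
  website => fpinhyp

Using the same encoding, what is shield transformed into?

Each letter's alphabet position (a=0..z=25) is mapped through 11·x+23 mod 26 — an affine cipher.
On shield: s(18)→11·18+23≡13=n; h(7)→11·7+23≡22=w; i(8)→11·8+23≡7=h; e(4)→11·4+23≡15=p; l(11)→11·11+23≡14=o; d(3)→11·3+23≡4=e (all mod 26).

nwhpoe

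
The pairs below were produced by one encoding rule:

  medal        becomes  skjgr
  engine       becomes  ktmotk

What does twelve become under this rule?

Each letter is shifted forward by 6 in the alphabet (a Caesar shift of +6).
Applying it to twelve: t+6=z, w+6=c, e+6=k, l+6=r, v+6=b, e+6=k.

zckrbk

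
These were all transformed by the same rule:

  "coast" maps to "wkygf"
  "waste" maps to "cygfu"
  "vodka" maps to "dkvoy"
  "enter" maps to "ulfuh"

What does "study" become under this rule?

gfeva

c(2)→w(22) and o(14)→k(10) fit y≡25x+24 (mod 26); the inverse of 25 mod 26 is 25. Treating letters as 0–25, the rule is x ↦ 25x + 24 (mod 26).
On study: s(18)→25·18+24≡6=g; t(19)→25·19+24≡5=f; u(20)→25·20+24≡4=e; d(3)→25·3+24≡21=v; y(24)→25·24+24≡0=a (all mod 26).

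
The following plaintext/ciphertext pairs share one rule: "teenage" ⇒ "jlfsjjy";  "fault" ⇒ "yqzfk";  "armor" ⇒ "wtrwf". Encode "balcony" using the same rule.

dsthqfg

The output letters match the input read backwards, each shifted +5: teenage reversed is eganeet. The word is reversed, then every letter is shifted forward by 5.
For balcony: reverse → ynoclab; then shift: y+5=d, n+5=s, o+5=t, c+5=h, l+5=q, a+5=f, b+5=g.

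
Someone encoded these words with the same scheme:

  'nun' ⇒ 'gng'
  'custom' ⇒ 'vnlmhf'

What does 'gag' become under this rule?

Compare letters: n→g is +19, u→n is +19, n→g is +19 — a constant shift. This is a Caesar cipher with shift 19.
Applying it to gag: g+19=z, a+19=t, g+19=z.

ztz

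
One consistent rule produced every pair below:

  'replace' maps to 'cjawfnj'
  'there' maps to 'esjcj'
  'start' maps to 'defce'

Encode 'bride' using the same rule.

mcnoj

The shift depends on letter class: consonant r→c is +11, but vowel e→j is +5. Vowels shift forward by 5 and consonants shift forward by 11.
Applying it to bride: b(cons)+11=m, r(cons)+11=c, i(vowel)+5=n, d(cons)+11=o, e(vowel)+5=j.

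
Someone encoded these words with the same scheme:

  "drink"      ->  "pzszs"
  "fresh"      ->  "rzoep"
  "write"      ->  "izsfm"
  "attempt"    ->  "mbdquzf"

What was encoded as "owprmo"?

coffee

Shifts by position in drink: pos 0: d→p (+12), pos 1: r→z (+8), pos 2: i→s (+10), pos 3: n→z (+12), pos 4: k→s (+8) — repeating every 3. A repeating key of period 3 is used — shifts +12, +8, +10 over and over.
Decoding owprmo: o−12=c, w−8=o, p−10=f, r−12=f, m−8=e, o−10=e.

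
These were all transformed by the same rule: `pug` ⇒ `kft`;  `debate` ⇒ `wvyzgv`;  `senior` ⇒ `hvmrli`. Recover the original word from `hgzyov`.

stable

Each pair mirrors across the alphabet (p↔k, u↔f, g↔t): positions sum to 25. This is the alphabet-reversal cipher (Atbash): a becomes z, b becomes y, etc.
Undoing it on hgzyov: h↔s, g↔t, z↔a, y↔b, o↔l, v↔e.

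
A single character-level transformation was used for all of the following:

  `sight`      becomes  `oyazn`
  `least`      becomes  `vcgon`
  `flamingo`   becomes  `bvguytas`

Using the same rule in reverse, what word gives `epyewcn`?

s(18)→o(14) and i(8)→y(24) fit y≡25x+6 (mod 26); the inverse of 25 mod 26 is 25. Treating letters as 0–25, the rule is x ↦ 25x + 6 (mod 26).
Reversing it on epyewcn: e(4)→25·(4−6)≡2=c; p(15)→25·(15−6)≡17=r; y(24)→25·(24−6)≡8=i; e(4)→25·(4−6)≡2=c; w(22)→25·(22−6)≡10=k; c(2)→25·(2−6)≡4=e; n(13)→25·(13−6)≡19=t (all mod 26).

cricket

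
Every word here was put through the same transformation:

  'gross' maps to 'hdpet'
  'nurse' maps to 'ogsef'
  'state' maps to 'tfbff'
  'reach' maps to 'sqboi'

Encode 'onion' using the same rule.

pzjao

Shifts by position in gross: pos 0: g→h (+1), pos 1: r→d (+12), pos 2: o→p (+1), pos 3: s→e (+12) — repeating every 2. The shifts repeat in a cycle of length 2: positions 0,1,… shift by +1, +12, then the pattern repeats.
Applying it to onion: o+1=p, n+12=z, i+1=j, o+12=a, n+1=o.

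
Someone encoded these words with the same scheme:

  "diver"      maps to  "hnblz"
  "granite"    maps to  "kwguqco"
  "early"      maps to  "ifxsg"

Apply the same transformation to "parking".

tfxrqwq

The shift increases by 1 at each position, starting from +4: 4, 5, 6, ….
For parking: p+4=t, a+5=f, r+6=x, k+7=r, i+8=q, n+9=w, g+10=q.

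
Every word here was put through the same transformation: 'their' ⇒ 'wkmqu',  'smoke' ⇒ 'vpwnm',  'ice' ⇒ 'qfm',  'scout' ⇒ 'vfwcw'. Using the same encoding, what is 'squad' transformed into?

The shift depends on letter class: consonant t→w is +3, but vowel e→m is +8. Vowels shift forward by 8 and consonants shift forward by 3.
Applying it to squad: s(cons)+3=v, q(cons)+3=t, u(vowel)+8=c, a(vowel)+8=i, d(cons)+3=g.

vtcig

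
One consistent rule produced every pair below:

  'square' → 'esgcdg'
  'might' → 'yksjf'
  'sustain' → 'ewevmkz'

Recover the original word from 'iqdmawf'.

workout

Shifts by position in square: pos 0: s→e (+12), pos 1: q→s (+2), pos 2: u→g (+12), pos 3: a→c (+2) — repeating every 2. It's a Vigenère-style cipher with numeric key [12,2]: position i shifts by key[i mod 2].
Reversing it on iqdmawf: i−12=w, q−2=o, d−12=r, m−2=k, a−12=o, w−2=u, f−12=t.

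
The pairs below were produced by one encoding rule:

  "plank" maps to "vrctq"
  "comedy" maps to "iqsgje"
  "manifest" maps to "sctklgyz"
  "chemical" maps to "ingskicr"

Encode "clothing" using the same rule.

Vowels shift forward by 2 and consonants shift forward by 6.
For clothing: c(cons)+6=i, l(cons)+6=r, o(vowel)+2=q, t(cons)+6=z, h(cons)+6=n, i(vowel)+2=k, n(cons)+6=t, g(cons)+6=m.

irqznktm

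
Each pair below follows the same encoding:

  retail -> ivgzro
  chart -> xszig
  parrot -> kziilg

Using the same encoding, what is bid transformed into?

yrw

Each pair mirrors across the alphabet (r↔i, e↔v, t↔g): positions sum to 25. Letters are reflected about the middle of the alphabet (position → 25−position): Atbash.
For bid: b↔y, i↔r, d↔w.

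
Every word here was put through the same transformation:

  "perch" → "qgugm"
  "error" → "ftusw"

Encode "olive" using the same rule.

In perch: p→q is +1, e→g is +2, r→u is +3, c→g is +4 — the shift increases by 1 each position. Each letter shifts forward by (position + 1), i.e. 1, 2, 3, … — the shift grows by one for each successive letter.
Applying it to olive: o+1=p, l+2=n, i+3=l, v+4=z, e+5=j.

pnlzj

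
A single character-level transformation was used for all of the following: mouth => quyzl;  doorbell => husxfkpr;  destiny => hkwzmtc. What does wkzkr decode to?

seven

The shifts repeat in a cycle of length 2: positions 0,1,… shift by +4, +6, then the pattern repeats.
Decoding wkzkr: w−4=s, k−6=e, z−4=v, k−6=e, r−4=n.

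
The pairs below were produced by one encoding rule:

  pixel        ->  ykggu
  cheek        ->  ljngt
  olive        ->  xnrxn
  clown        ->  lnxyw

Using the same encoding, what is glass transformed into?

pnjub

Shifts by position in pixel: pos 0: p→y (+9), pos 1: i→k (+2), pos 2: x→g (+9), pos 3: e→g (+2) — repeating every 2. It's a Vigenère-style cipher with numeric key [9,2]: position i shifts by key[i mod 2].
Applying it to glass: g+9=p, l+2=n, a+9=j, s+2=u, s+9=b.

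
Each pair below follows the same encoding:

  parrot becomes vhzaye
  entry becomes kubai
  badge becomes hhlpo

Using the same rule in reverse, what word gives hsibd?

The shift increases by 1 at each position, starting from +6: 6, 7, 8, ….
Reversing it on hsibd: h−6=b, s−7=l, i−8=a, b−9=s, d−10=t.

blast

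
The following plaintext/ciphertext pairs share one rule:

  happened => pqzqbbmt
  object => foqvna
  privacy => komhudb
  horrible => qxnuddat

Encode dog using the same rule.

The output letters match the input read backwards, each shifted +12: happened reversed is deneppah. Two steps: reverse the string, then apply a Caesar shift of +12.
On dog: reverse → god; then shift: g+12=s, o+12=a, d+12=p.

sap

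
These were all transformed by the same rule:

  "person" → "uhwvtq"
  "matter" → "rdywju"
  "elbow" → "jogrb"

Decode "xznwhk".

switch

Shifts by position in person: pos 0: p→u (+5), pos 1: e→h (+3), pos 2: r→w (+5), pos 3: s→v (+3) — repeating every 2. It's a Vigenère-style cipher with numeric key [5,3]: position i shifts by key[i mod 2].
Undoing it on xznwhk: x−5=s, z−3=w, n−5=i, w−3=t, h−5=c, k−3=h.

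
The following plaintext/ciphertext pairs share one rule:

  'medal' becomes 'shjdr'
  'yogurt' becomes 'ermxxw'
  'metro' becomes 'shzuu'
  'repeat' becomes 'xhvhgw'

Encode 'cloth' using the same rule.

Shifts by position in medal: pos 0: m→s (+6), pos 1: e→h (+3), pos 2: d→j (+6), pos 3: a→d (+3) — repeating every 2. It's a Vigenère-style cipher with numeric key [6,3]: position i shifts by key[i mod 2].
On cloth: c+6=i, l+3=o, o+6=u, t+3=w, h+6=n.

iouwn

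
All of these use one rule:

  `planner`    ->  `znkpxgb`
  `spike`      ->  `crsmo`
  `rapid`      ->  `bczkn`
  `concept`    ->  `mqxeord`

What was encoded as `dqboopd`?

Shifts by position in planner: pos 0: p→z (+10), pos 1: l→n (+2), pos 2: a→k (+10), pos 3: n→p (+2) — repeating every 2. A repeating key of period 2 is used — shifts +10, +2 over and over.
Undoing it on dqboopd: d−10=t, q−2=o, b−10=r, o−2=m, o−10=e, p−2=n, d−10=t.

torment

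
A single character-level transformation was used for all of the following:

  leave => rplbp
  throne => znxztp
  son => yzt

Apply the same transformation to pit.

The shift depends on letter class: consonant l→r is +6, but vowel e→p is +11. Vowels shift forward by 11 and consonants shift forward by 6.
Applying it to pit: p(cons)+6=v, i(vowel)+11=t, t(cons)+6=z.

vtz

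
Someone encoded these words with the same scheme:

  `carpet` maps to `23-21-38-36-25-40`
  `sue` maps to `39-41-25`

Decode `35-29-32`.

oil

Letters become their 1-based position plus 20 (so a→21, b→22, …).
Reversing it on 35-29-32: 35→(35−20)÷1=15=o, 29→(29−20)÷1=9=i, 32→(32−20)÷1=12=l.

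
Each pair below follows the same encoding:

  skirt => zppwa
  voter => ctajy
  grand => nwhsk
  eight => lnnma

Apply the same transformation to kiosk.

Shifts by position in skirt: pos 0: s→z (+7), pos 1: k→p (+5), pos 2: i→p (+7), pos 3: r→w (+5) — repeating every 2. It's a Vigenère-style cipher with numeric key [7,5]: position i shifts by key[i mod 2].
Applying it to kiosk: k+7=r, i+5=n, o+7=v, s+5=x, k+7=r.

rnvxr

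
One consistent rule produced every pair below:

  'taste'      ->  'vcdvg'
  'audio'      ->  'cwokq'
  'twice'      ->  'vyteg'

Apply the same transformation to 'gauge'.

icfig

Shifts by position in taste: pos 0: t→v (+2), pos 1: a→c (+2), pos 2: s→d (+11), pos 3: t→v (+2), pos 4: e→g (+2) — repeating every 3. The shifts repeat in a cycle of length 3: positions 0,1,… shift by +2, +2, +11, then the pattern repeats.
On gauge: g+2=i, a+2=c, u+11=f, g+2=i, e+2=g.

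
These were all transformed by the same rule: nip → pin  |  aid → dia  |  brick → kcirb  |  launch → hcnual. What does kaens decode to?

sneak

The word is simply reversed.
Decoding kaens: then reverse → sneak.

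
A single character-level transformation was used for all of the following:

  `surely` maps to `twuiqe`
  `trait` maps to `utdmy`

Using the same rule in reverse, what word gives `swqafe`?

runway

In surely: s→t is +1, u→w is +2, r→u is +3, e→i is +4 — the shift increases by 1 each position. Each letter shifts forward by (position + 1), i.e. 1, 2, 3, … — the shift grows by one for each successive letter.
Decoding swqafe: s−1=r, w−2=u, q−3=n, a−4=w, f−5=a, e−6=y.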